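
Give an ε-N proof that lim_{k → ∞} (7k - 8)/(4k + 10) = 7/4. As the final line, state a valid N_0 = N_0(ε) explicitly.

N_0 = (51/8)/ε

Suppose ε > 0. For k ≥ 1, |(7k - 8)/(4k + 10) − (7/4)| = |-102|/(4(4k + 10)) = 102/(4(4k + 10)).
Since 4k + 10 ≥ 4k for k ≥ 1, this is ≤ 102/(4·4k) = (51/8)/k.
So |(7k - 8)/(4k + 10) − (7/4)| < ε whenever k > (51/8)/ε.
Take N_0 = (51/8)/ε. If k > N_0 then |(7k - 8)/(4k + 10) − (7/4)| ≤ (51/8)/k < ε.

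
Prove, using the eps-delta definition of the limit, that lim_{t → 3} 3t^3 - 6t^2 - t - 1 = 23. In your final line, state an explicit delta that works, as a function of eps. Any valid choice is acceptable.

delta = min(1, eps/68)

Suppose eps > 0. We want delta > 0 such that 0 < |t − 3| < delta implies |(3t^3 - 6t^2 - t - 1) − 23| < eps.
(3t^3 - 6t^2 - t - 1) − 23 = 3t^3 - 6t^2 - t - 24 = (t − 3)(3t^2 + 3t + 8).
So |(3t^3 - 6t^2 - t - 1) − 23| = |t − 3|·|3t^2 + 3t + 8|.
Assume first that |t − 3| < 1, so |t| < 4. Then |3t^2 + 3t + 8| ≤ 3·4^2 + 3·4 + 8 = 68.
Hence |(3t^3 - 6t^2 - t - 1) − 23| ≤ 68|t − 3| < eps provided |t − 3| < eps/68.
Take delta = min(1, eps/68). Then 0 < |t − 3| < delta gives both |t − 3| < 1 and |t − 3| < eps/68, so |(3t^3 - 6t^2 - t - 1) − 23| < eps.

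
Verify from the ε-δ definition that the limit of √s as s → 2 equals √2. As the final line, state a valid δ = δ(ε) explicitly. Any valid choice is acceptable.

Fix ε > 0. We want δ > 0 such that 0 < |s − 2| < δ implies |√s − √2| < ε.
Rationalise: √s − √2 = (s − 2)/(√s + √2), so |√s − √2| = |s − 2|/(√s + √2).
Restrict δ ≤ 2 so that |s − 2| < 2 forces s > 0, and then √s + √2 > √2.
Hence |√s − √2| < |s − 2|/√2, which is < ε once |s − 2| < √2·ε.
Take δ = min(2, √2·ε). If 0 < |s − 2| < δ then s > 0 and |√s − √2| < |s − 2|/√2 < ε.

δ = min(2, √2·ε)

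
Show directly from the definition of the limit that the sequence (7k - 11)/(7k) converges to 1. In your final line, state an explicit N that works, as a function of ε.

N = (11/7)/ε

Let ε > 0 be given. For k ≥ 1, |(7k - 11)/(7k) − 1| = |-77|/(7(7k)) = 77/(7(7k)).
Since 7k ≥ 7k for k ≥ 1, this is ≤ 77/(7·7k) = (11/7)/k.
So |(7k - 11)/(7k) − 1| < ε whenever k > (11/7)/ε.
Take N = (11/7)/ε. If k > N then |(7k - 11)/(7k) − 1| ≤ (11/7)/k < ε.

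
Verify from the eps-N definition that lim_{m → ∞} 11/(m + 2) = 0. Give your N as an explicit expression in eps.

N = 11/eps

Suppose eps > 0. For m ≥ 1, |11/(m + 2) − 0| = 11/(m + 2) ≤ 11/m.
We need 11/m < eps, i.e. m > 11/eps.
Take N = 11/eps. If m > N then |11/(m + 2)| ≤ 11/m < eps.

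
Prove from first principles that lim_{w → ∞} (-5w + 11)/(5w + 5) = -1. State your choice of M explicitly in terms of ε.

M = (16/5)/ε

Let ε > 0. We seek M > 0 such that w > M implies |(-5w + 11)/(5w + 5) + 1| < ε.
(-5w + 11)/(5w + 5) + 1 = (5(-5w + 11) − (-5)(5w + 5)) / (5(5w + 5)) = 80/(5(5w + 5)).
For w > 0 we have 5w + 5 > 5w, so |(-5w + 11)/(5w + 5) + 1| = 80/(5(5w + 5)) < 80/(5·5w) = (16/5)/w.
Thus |(-5w + 11)/(5w + 5) + 1| < ε whenever w > (16/5)/ε.
Take M = (16/5)/ε. If w > M then |(-5w + 11)/(5w + 5) + 1| < (16/5)/w < ε.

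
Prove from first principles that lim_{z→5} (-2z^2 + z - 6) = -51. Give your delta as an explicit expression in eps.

Let eps > 0 be given. We want delta > 0 such that 0 < |z − 5| < delta implies |(-2z^2 + z - 6) + 51| < eps.
(-2z^2 + z - 6) + 51 = -2z^2 + z + 45 = (z − 5)(-2z - 9).
So |(-2z^2 + z - 6) + 51| = |z − 5|·|-2z - 9|.
Assume first that |z − 5| < 1, so |z| < 6. Then |-2z - 9| ≤ 2·6 + 9 = 21.
Hence |(-2z^2 + z - 6) + 51| ≤ 21|z − 5| < eps provided |z − 5| < eps/21.
Choosing delta = min(1, eps/21) ensures both conditions, hence |(-2z^2 + z - 6) + 51| < eps.

delta = min(1, eps/21)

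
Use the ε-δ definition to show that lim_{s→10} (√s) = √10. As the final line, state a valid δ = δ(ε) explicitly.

δ = min(10, √10·ε)

Let ε > 0 be given. We want δ > 0 such that 0 < |s − 10| < δ implies |√s − √10| < ε.
Multiplying by the conjugate, |√s − √10| = |s − 10|/(√s + √10).
Restrict δ ≤ 10 so that |s − 10| < 10 forces s > 0, and then √s + √10 > √10.
Hence |√s − √10| < |s − 10|/√10, which is < ε once |s − 10| < √10·ε.
Take δ = min(10, √10·ε). If 0 < |s − 10| < δ then s > 0 and |√s − √10| < |s − 10|/√10 < ε.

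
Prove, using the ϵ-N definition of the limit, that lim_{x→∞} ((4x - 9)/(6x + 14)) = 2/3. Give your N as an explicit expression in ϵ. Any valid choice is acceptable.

Suppose ϵ > 0. We seek N > 0 such that x > N implies |(4x - 9)/(6x + 14) − (2/3)| < ϵ.
(4x - 9)/(6x + 14) − (2/3) = (6(4x - 9) − 4(6x + 14)) / (6(6x + 14)) = -110/(6(6x + 14)).
For x > 0 we have 6x + 14 > 6x, so |(4x - 9)/(6x + 14) − (2/3)| = 110/(6(6x + 14)) < 110/(6·6x) = (55/18)/x.
Thus |(4x - 9)/(6x + 14) − (2/3)| < ϵ whenever x > (55/18)/ϵ.
Take N = (55/18)/ϵ. If x > N then |(4x - 9)/(6x + 14) − (2/3)| < (55/18)/x < ϵ.

N = (55/18)/ϵ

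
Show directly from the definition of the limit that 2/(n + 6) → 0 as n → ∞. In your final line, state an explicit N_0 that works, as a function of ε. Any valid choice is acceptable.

Let ε > 0. For n ≥ 1, |2/(n + 6) − 0| = 2/(n + 6) ≤ 2/n.
We need 2/n < ε, i.e. n > 2/ε.
Take N_0 = 2/ε. If n > N_0 then |2/(n + 6)| ≤ 2/n < ε.

N_0 = 2/ε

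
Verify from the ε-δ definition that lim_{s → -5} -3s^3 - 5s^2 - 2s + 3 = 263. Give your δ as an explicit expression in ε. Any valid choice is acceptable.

Let ε > 0. We want δ > 0 such that 0 < |s + 5| < δ implies |(-3s^3 - 5s^2 - 2s + 3) − 263| < ε.
(-3s^3 - 5s^2 - 2s + 3) − 263 = -3s^3 - 5s^2 - 2s - 260 = (s + 5)(-3s^2 + 10s - 52).
So |(-3s^3 - 5s^2 - 2s + 3) − 263| = |s + 5|·|-3s^2 + 10s - 52|.
Require δ ≤ 1. Then |s + 5| < 1 gives |s| < 6, and by the triangle inequality |-3s^2 + 10s - 52| ≤ 3·6^2 + 10·6 + 52 = 220.
Hence |(-3s^3 - 5s^2 - 2s + 3) − 263| ≤ 220|s + 5| < ε provided |s + 5| < ε/220.
Take δ = min(1, ε/220). Then 0 < |s + 5| < δ gives both |s + 5| < 1 and |s + 5| < ε/220, so |(-3s^3 - 5s^2 - 2s + 3) − 263| < ε.

δ = min(1, ε/220)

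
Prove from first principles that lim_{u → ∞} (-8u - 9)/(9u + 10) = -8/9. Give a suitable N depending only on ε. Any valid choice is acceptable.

Let ε > 0. We seek N > 0 such that u > N implies |(-8u - 9)/(9u + 10) + 8/9| < ε.
(-8u - 9)/(9u + 10) + 8/9 = (9(-8u - 9) − (-8)(9u + 10)) / (9(9u + 10)) = -1/(9(9u + 10)).
For u > 0 we have 9u + 10 > 9u, so |(-8u - 9)/(9u + 10) + 8/9| = 1/(9(9u + 10)) < 1/(9·9u) = (1/81)/u.
Thus |(-8u - 9)/(9u + 10) + 8/9| < ε whenever u > (1/81)/ε.
Take N = (1/81)/ε. If u > N then |(-8u - 9)/(9u + 10) + 8/9| < (1/81)/u < ε.

N = (1/81)/ε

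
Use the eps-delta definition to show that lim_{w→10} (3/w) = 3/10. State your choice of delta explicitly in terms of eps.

Let eps > 0 be given. We seek delta > 0 such that 0 < |w − 10| < delta implies |3/w − (3/10)| < eps.
|3/w − (3/10)| = 3·|10 − w|/(10·|w|) = 3|w − 10|/(10|w|).
Restrict delta ≤ 5. Then |w − 10| < 5 gives |w| > 5, so 10|w| > 50.
Then |3/w − (3/10)| < 3|w − 10|/50, which is < eps when |w − 10| < (50/3)eps.
Take delta = min(5, (50/3)eps). Then 0 < |w − 10| < delta gives both |w − 10| < 5 and |w − 10| < (50/3)eps, so |3/w − (3/10)| < eps.

delta = min(5, (50/3)eps)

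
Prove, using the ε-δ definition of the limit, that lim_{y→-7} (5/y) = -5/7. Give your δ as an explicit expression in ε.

δ = min(7/2, (49/10)ε)

Let ε > 0. We seek δ > 0 such that 0 < |y + 7| < δ implies |5/y + 5/7| < ε.
|5/y + 5/7| = 5·|-7 − y|/(7·|y|) = 5|y + 7|/(7|y|).
Restrict δ ≤ 7/2. Then |y + 7| < 7/2 gives |y| > 7/2, so 7|y| > 49/2.
Then |5/y + 5/7| < 5|y + 7|/(49/2), which is < ε when |y + 7| < (49/10)ε.
Take δ = min(7/2, (49/10)ε). Then 0 < |y + 7| < δ gives both |y + 7| < 7/2 and |y + 7| < (49/10)ε, so |5/y + 5/7| < ε.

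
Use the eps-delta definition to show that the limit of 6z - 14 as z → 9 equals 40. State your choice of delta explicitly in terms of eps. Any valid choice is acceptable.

delta = eps/6

Suppose eps > 0. We need delta > 0 so that 0 < |z − 9| < delta implies |(6z - 14) − 40| < eps.
Since (6z - 14) − 40 = 6(z − 9), we have |(6z - 14) − 40| = 6|z − 9|.
So 6|z − 9| < eps exactly when |z − 9| < eps/6.
Choosing delta = eps/6 gives |(6z - 14) − 40| = 6|z − 9| < eps whenever |z − 9| < delta.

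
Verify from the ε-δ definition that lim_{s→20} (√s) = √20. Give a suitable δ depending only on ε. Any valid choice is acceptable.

Fix ε > 0. We want δ > 0 such that 0 < |s − 20| < δ implies |√s − √20| < ε.
Multiplying by the conjugate, |√s − √20| = |s − 20|/(√s + √20).
Restrict δ ≤ 20 so that |s − 20| < 20 forces s > 0, and then √s + √20 > √20.
Hence |√s − √20| < |s − 20|/√20, which is < ε once |s − 20| < √20·ε.
Take δ = min(20, √20·ε). If 0 < |s − 20| < δ then s > 0 and |√s − √20| < |s − 20|/√20 < ε.

δ = min(20, √20·ε)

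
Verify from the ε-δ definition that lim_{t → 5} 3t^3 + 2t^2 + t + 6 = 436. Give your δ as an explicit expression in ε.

Suppose ε > 0. We want δ > 0 such that 0 < |t − 5| < δ implies |(3t^3 + 2t^2 + t + 6) − 436| < ε.
(3t^3 + 2t^2 + t + 6) − 436 = 3t^3 + 2t^2 + t - 430 = (t − 5)(3t^2 + 17t + 86).
So |(3t^3 + 2t^2 + t + 6) − 436| = |t − 5|·|3t^2 + 17t + 86|.
Require δ ≤ 1. Then |t − 5| < 1 gives |t| < 6, and by the triangle inequality |3t^2 + 17t + 86| ≤ 3·6^2 + 17·6 + 86 = 296.
Hence |(3t^3 + 2t^2 + t + 6) − 436| ≤ 296|t − 5| < ε provided |t − 5| < ε/296.
Take δ = min(1, ε/296). Then 0 < |t − 5| < δ gives both |t − 5| < 1 and |t − 5| < ε/296, so |(3t^3 + 2t^2 + t + 6) − 436| < ε.

δ = min(1, ε/296)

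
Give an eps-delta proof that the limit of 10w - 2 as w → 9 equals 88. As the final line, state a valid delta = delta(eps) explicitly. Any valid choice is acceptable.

delta = eps/10

Let eps > 0. We need delta > 0 so that 0 < |w − 9| < delta implies |(10w - 2) − 88| < eps.
Since (10w - 2) − 88 = 10(w − 9), we have |(10w - 2) − 88| = 10|w − 9|.
Thus it suffices that |w − 9| < eps/10.
Choosing delta = eps/10 gives |(10w - 2) − 88| = 10|w − 9| < eps whenever |w − 9| < delta.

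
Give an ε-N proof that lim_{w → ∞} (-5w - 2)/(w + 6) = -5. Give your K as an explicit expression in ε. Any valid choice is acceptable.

Let ε > 0. We seek K > 0 such that w > K implies |(-5w - 2)/(w + 6) + 5| < ε.
(-5w - 2)/(w + 6) + 5 = ((-5w - 2) − (-5)(w + 6)) / ((w + 6)) = 28/((w + 6)).
For w > 0 we have w + 6 > w, so |(-5w - 2)/(w + 6) + 5| = 28/((w + 6)) < 28/(w) = 28/w.
Thus |(-5w - 2)/(w + 6) + 5| < ε whenever w > 28/ε.
Take K = 28/ε. If w > K then |(-5w - 2)/(w + 6) + 5| < 28/w < ε.

K = 28/ε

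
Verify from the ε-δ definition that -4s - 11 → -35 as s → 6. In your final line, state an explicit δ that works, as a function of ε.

δ = ε/4

Fix ε > 0. We need δ > 0 so that 0 < |s − 6| < δ implies |(-4s - 11) + 35| < ε.
|(-4s - 11) + 35| = |-4s + 24| = 4|s − 6|.
So 4|s − 6| < ε exactly when |s − 6| < ε/4.
Take δ = ε/4. If 0 < |s − 6| < δ then |(-4s - 11) + 35| = 4|s − 6| < 4·(ε/4) = ε.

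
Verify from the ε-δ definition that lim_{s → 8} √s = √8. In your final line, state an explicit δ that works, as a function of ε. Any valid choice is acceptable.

δ = min(8, √8·ε)

Fix ε > 0. We want δ > 0 such that 0 < |s − 8| < δ implies |√s − √8| < ε.
Rationalise: √s − √8 = (s − 8)/(√s + √8), so |√s − √8| = |s − 8|/(√s + √8).
Restrict δ ≤ 8 so that |s − 8| < 8 forces s > 0, and then √s + √8 > √8.
Hence |√s − √8| < |s − 8|/√8, which is < ε once |s − 8| < √8·ε.
Take δ = min(8, √8·ε). If 0 < |s − 8| < δ then s > 0 and |√s − √8| < |s − 8|/√8 < ε.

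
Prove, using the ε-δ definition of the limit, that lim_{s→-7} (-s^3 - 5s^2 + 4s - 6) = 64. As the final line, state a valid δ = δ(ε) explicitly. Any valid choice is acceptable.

Suppose ε > 0. We want δ > 0 such that 0 < |s + 7| < δ implies |(-s^3 - 5s^2 + 4s - 6) − 64| < ε.
(-s^3 - 5s^2 + 4s - 6) − 64 = -s^3 - 5s^2 + 4s - 70 = (s + 7)(-s^2 + 2s - 10).
So |(-s^3 - 5s^2 + 4s - 6) − 64| = |s + 7|·|-s^2 + 2s - 10|.
Assume first that |s + 7| < 2, so |s| < 9. Then |-s^2 + 2s - 10| ≤ 9^2 + 2·9 + 10 = 109.
Hence |(-s^3 - 5s^2 + 4s - 6) − 64| ≤ 109|s + 7| < ε provided |s + 7| < ε/109.
Take δ = min(2, ε/109). Then 0 < |s + 7| < δ gives both |s + 7| < 2 and |s + 7| < ε/109, so |(-s^3 - 5s^2 + 4s - 6) − 64| < ε.

δ = min(2, ε/109)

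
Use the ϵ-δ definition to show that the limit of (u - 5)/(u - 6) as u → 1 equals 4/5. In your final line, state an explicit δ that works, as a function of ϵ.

δ = min(5/2, (25/2)ϵ)

Let ϵ > 0 be given. We want δ > 0 with 0 < |u − 1| < δ ⇒ |(u - 5)/(u - 6) − (4/5)| < ϵ.
Combining over a common denominator, (u - 5)/(u - 6) − (4/5) = [(u - 5)·(-5) − (-4)·(u - 6)] / [(-5)·(u - 6)] = -1(u − 1) / ((-5)(u - 6)).
So |(u - 5)/(u - 6) − (4/5)| = |u − 1| / (5·|u − 6|).
Restrict δ ≤ 5/2. Then |u − 1| < 5/2 gives |u − 6| = |(u − 1) + (-5)| ≥ 5 − 5/2 = 5/2.
Hence |(u - 5)/(u - 6) − (4/5)| < |u − 1|/(5·(5/2)) = (2/25)|u − 1|, which is < ϵ once |u − 1| < (25/2)ϵ.
Take δ = min(5/2, (25/2)ϵ). Then 0 < |u − 1| < δ forces both bounds, so |(u - 5)/(u - 6) − (4/5)| < ϵ.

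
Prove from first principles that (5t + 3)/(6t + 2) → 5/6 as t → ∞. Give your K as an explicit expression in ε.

Suppose ε > 0. We seek K > 0 such that t > K implies |(5t + 3)/(6t + 2) − (5/6)| < ε.
(5t + 3)/(6t + 2) − (5/6) = (6(5t + 3) − 5(6t + 2)) / (6(6t + 2)) = 8/(6(6t + 2)).
For t > 0 we have 6t + 2 > 6t, so |(5t + 3)/(6t + 2) − (5/6)| = 8/(6(6t + 2)) < 8/(6·6t) = (2/9)/t.
Thus |(5t + 3)/(6t + 2) − (5/6)| < ε whenever t > (2/9)/ε.
Take K = (2/9)/ε. If t > K then |(5t + 3)/(6t + 2) − (5/6)| < (2/9)/t < ε.

K = (2/9)/ε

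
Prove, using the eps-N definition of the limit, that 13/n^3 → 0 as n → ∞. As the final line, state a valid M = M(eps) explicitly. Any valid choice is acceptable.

Fix eps > 0. For n ≥ 1, |13/n^3 − 0| = 13/n^3.
13/n^3 < eps ⇔ n^3 > 13/eps ⇔ n > (13/eps)^{1/3}.
Take M = (13/eps)^{1/3}. Then n > M implies 13/n^3 < eps.

M = (13/eps)^{1/3}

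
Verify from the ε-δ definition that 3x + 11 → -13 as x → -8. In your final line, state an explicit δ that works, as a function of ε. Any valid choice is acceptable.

δ = ε/3

Fix ε > 0. We need δ > 0 so that 0 < |x + 8| < δ implies |(3x + 11) + 13| < ε.
|(3x + 11) + 13| = |3x + 24| = 3|x + 8|.
So 3|x + 8| < ε exactly when |x + 8| < ε/3.
Take δ = ε/3. If 0 < |x + 8| < δ then |(3x + 11) + 13| = 3|x + 8| < 3·(ε/3) = ε.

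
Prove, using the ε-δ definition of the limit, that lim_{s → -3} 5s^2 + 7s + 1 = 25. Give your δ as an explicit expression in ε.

Let ε > 0 be given. We want δ > 0 such that 0 < |s + 3| < δ implies |(5s^2 + 7s + 1) − 25| < ε.
(5s^2 + 7s + 1) − 25 = 5s^2 + 7s - 24 = (s + 3)(5s - 8).
So |(5s^2 + 7s + 1) − 25| = |s + 3|·|5s - 8|.
Assume first that |s + 3| < 1, so |s| < 4. Then |5s - 8| ≤ 5·4 + 8 = 28.
Hence |(5s^2 + 7s + 1) − 25| ≤ 28|s + 3| < ε provided |s + 3| < ε/28.
Choosing δ = min(1, ε/28) ensures both conditions, hence |(5s^2 + 7s + 1) − 25| < ε.

δ = min(1, ε/28)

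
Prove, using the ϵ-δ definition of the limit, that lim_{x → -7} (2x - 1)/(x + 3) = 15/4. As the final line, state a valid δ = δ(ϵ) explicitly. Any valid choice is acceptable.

Let ϵ > 0. We want δ > 0 with 0 < |x + 7| < δ ⇒ |(2x - 1)/(x + 3) − (15/4)| < ϵ.
Combining over a common denominator, (2x - 1)/(x + 3) − (15/4) = [(2x - 1)·(-4) − (-15)·(x + 3)] / [(-4)·(x + 3)] = 7(x + 7) / ((-4)(x + 3)).
So |(2x - 1)/(x + 3) − (15/4)| = 7|x + 7| / (4·|x + 3|).
Restrict δ ≤ 2. Then |x + 7| < 2 gives |x + 3| = |(x + 7) + (-4)| ≥ 4 − 2 = 2.
Hence |(2x - 1)/(x + 3) − (15/4)| < 7|x + 7|/(4·2) = (7/8)|x + 7|, which is < ϵ once |x + 7| < (8/7)ϵ.
Take δ = min(2, (8/7)ϵ). Then 0 < |x + 7| < δ forces both bounds, so |(2x - 1)/(x + 3) − (15/4)| < ϵ.

δ = min(2, (8/7)ϵ)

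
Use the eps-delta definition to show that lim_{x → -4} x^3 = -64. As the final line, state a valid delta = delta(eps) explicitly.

delta = min(1, eps/61)

Suppose eps > 0. We seek delta > 0 with 0 < |x + 4| < delta ⇒ |x^3 + 64| < eps.
Factor: x^3 + 64 = (x + 4)(x^2 - 4x + 16), so |x^3 + 64| = |x + 4|·|x^2 - 4x + 16|.
Restrict delta ≤ 1. Then |x + 4| < 1 gives |x| < 5, so by the triangle inequality |x^2 - 4x + 16| ≤ 5^2 + 4·5 + 16 = 61.
Hence |x^3 + 64| ≤ 61|x + 4|, which is < eps once |x + 4| < eps/61.
Take delta = min(1, eps/61). If 0 < |x + 4| < delta then both bounds hold and |x^3 + 64| ≤ 61|x + 4| < 61·(eps/61) = eps.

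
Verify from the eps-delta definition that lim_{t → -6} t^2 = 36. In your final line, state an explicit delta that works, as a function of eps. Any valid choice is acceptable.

delta = min(1, eps/13)

Let eps > 0 be given. We seek delta > 0 with 0 < |t + 6| < delta ⇒ |t^2 − 36| < eps.
Factor: t^2 − 36 = (t + 6)(t - 6), so |t^2 − 36| = |t + 6|·|t - 6|.
Impose delta ≤ 1 so that |t| < 7; then |t - 6| ≤ 13.
Hence |t^2 − 36| ≤ 13|t + 6|, which is < eps once |t + 6| < eps/13.
Take delta = min(1, eps/13). If 0 < |t + 6| < delta then both bounds hold and |t^2 − 36| ≤ 13|t + 6| < 13·(eps/13) = eps.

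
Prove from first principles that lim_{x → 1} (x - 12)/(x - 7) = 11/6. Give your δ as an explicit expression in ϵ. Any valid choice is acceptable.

Fix ϵ > 0. We want δ > 0 with 0 < |x − 1| < δ ⇒ |(x - 12)/(x - 7) − (11/6)| < ϵ.
Combining over a common denominator, (x - 12)/(x - 7) − (11/6) = [(x - 12)·(-6) − (-11)·(x - 7)] / [(-6)·(x - 7)] = 5(x − 1) / ((-6)(x - 7)).
So |(x - 12)/(x - 7) − (11/6)| = 5|x − 1| / (6·|x − 7|).
Restrict δ ≤ 3. Then |x − 1| < 3 gives |x − 7| = |(x − 1) + (-6)| ≥ 6 − 3 = 3.
Hence |(x - 12)/(x - 7) − (11/6)| < 5|x − 1|/(6·3) = (5/18)|x − 1|, which is < ϵ once |x − 1| < (18/5)ϵ.
Take δ = min(3, (18/5)ϵ). Then 0 < |x − 1| < δ forces both bounds, so |(x - 12)/(x - 7) − (11/6)| < ϵ.

δ = min(3, (18/5)ϵ)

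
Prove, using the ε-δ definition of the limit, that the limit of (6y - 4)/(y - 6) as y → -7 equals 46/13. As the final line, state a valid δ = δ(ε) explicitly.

Let ε > 0. We want δ > 0 with 0 < |y + 7| < δ ⇒ |(6y - 4)/(y - 6) − (46/13)| < ε.
Combining over a common denominator, (6y - 4)/(y - 6) − (46/13) = [(6y - 4)·(-13) − (-46)·(y - 6)] / [(-13)·(y - 6)] = -32(y + 7) / ((-13)(y - 6)).
So |(6y - 4)/(y - 6) − (46/13)| = 32|y + 7| / (13·|y − 6|).
Restrict δ ≤ 13/2. Then |y + 7| < 13/2 gives |y − 6| = |(y + 7) + (-13)| ≥ 13 − 13/2 = 13/2.
Hence |(6y - 4)/(y - 6) − (46/13)| < 32|y + 7|/(13·(13/2)) = (64/169)|y + 7|, which is < ε once |y + 7| < (169/64)ε.
Take δ = min(13/2, (169/64)ε). Then 0 < |y + 7| < δ forces both bounds, so |(6y - 4)/(y - 6) − (46/13)| < ε.

δ = min(13/2, (169/64)ε)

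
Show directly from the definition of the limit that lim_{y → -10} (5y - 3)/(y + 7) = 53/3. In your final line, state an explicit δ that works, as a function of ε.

δ = min(3/2, (9/76)ε)

Let ε > 0 be given. We want δ > 0 with 0 < |y + 10| < δ ⇒ |(5y - 3)/(y + 7) − (53/3)| < ε.
Combining over a common denominator, (5y - 3)/(y + 7) − (53/3) = [(5y - 3)·(-3) − (-53)·(y + 7)] / [(-3)·(y + 7)] = 38(y + 10) / ((-3)(y + 7)).
So |(5y - 3)/(y + 7) − (53/3)| = 38|y + 10| / (3·|y + 7|).
Restrict δ ≤ 3/2. Then |y + 10| < 3/2 gives |y + 7| = |(y + 10) + (-3)| ≥ 3 − 3/2 = 3/2.
Hence |(5y - 3)/(y + 7) − (53/3)| < 38|y + 10|/(3·(3/2)) = (76/9)|y + 10|, which is < ε once |y + 10| < (9/76)ε.
Take δ = min(3/2, (9/76)ε). Then 0 < |y + 10| < δ forces both bounds, so |(5y - 3)/(y + 7) − (53/3)| < ε.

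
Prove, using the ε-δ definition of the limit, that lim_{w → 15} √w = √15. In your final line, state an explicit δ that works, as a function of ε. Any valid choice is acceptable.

δ = min(15, √15·ε)

Suppose ε > 0. We want δ > 0 such that 0 < |w − 15| < δ implies |√w − √15| < ε.
Rationalise: √w − √15 = (w − 15)/(√w + √15), so |√w − √15| = |w − 15|/(√w + √15).
Restrict δ ≤ 15 so that |w − 15| < 15 forces w > 0, and then √w + √15 > √15.
Hence |√w − √15| < |w − 15|/√15, which is < ε once |w − 15| < √15·ε.
Take δ = min(15, √15·ε). If 0 < |w − 15| < δ then w > 0 and |√w − √15| < |w − 15|/√15 < ε.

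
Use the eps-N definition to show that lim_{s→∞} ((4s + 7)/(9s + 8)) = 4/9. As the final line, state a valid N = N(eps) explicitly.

N = (31/81)/eps

Let eps > 0 be given. We seek N > 0 such that s > N implies |(4s + 7)/(9s + 8) − (4/9)| < eps.
(4s + 7)/(9s + 8) − (4/9) = (9(4s + 7) − 4(9s + 8)) / (9(9s + 8)) = 31/(9(9s + 8)).
For s > 0 we have 9s + 8 > 9s, so |(4s + 7)/(9s + 8) − (4/9)| = 31/(9(9s + 8)) < 31/(9·9s) = (31/81)/s.
Thus |(4s + 7)/(9s + 8) − (4/9)| < eps whenever s > (31/81)/eps.
Take N = (31/81)/eps. If s > N then |(4s + 7)/(9s + 8) − (4/9)| < (31/81)/s < eps.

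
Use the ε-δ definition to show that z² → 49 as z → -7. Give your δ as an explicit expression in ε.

Let ε > 0. We seek δ > 0 with 0 < |z + 7| < δ ⇒ |z² − 49| < ε.
Factor: z² − 49 = (z + 7)(z - 7), so |z² − 49| = |z + 7|·|z - 7|.
Impose δ ≤ 1 so that |z| < 8; then |z - 7| ≤ 15.
Hence |z² − 49| ≤ 15|z + 7|, which is < ε once |z + 7| < ε/15.
Take δ = min(1, ε/15). If 0 < |z + 7| < δ then both bounds hold and |z² − 49| ≤ 15|z + 7| < 15·(ε/15) = ε.

δ = min(1, ε/15)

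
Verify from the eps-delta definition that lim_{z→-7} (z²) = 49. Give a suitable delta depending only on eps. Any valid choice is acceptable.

Suppose eps > 0. We seek delta > 0 with 0 < |z + 7| < delta ⇒ |z² − 49| < eps.
Factor: z² − 49 = (z + 7)(z - 7), so |z² − 49| = |z + 7|·|z - 7|.
Restrict delta ≤ 1. Then |z + 7| < 1 gives |z| < 8, so by the triangle inequality |z - 7| ≤ 8 + 7 = 15.
Hence |z² − 49| ≤ 15|z + 7|, which is < eps once |z + 7| < eps/15.
Take delta = min(1, eps/15). If 0 < |z + 7| < delta then both bounds hold and |z² − 49| ≤ 15|z + 7| < 15·(eps/15) = eps.

delta = min(1, eps/15)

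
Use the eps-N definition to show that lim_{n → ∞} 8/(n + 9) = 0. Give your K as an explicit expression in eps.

K = 8/eps

Let eps > 0 be given. For n ≥ 1, |8/(n + 9) − 0| = 8/(n + 9) ≤ 8/n.
We need 8/n < eps, i.e. n > 8/eps.
Take K = 8/eps. If n > K then |8/(n + 9)| ≤ 8/n < eps.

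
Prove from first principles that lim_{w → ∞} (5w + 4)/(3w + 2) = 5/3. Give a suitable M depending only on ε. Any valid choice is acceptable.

M = (2/9)/ε

Let ε > 0 be given. We seek M > 0 such that w > M implies |(5w + 4)/(3w + 2) − (5/3)| < ε.
(5w + 4)/(3w + 2) − (5/3) = (3(5w + 4) − 5(3w + 2)) / (3(3w + 2)) = 2/(3(3w + 2)).
For w > 0 we have 3w + 2 > 3w, so |(5w + 4)/(3w + 2) − (5/3)| = 2/(3(3w + 2)) < 2/(3·3w) = (2/9)/w.
Thus |(5w + 4)/(3w + 2) − (5/3)| < ε whenever w > (2/9)/ε.
Take M = (2/9)/ε. If w > M then |(5w + 4)/(3w + 2) − (5/3)| < (2/9)/w < ε.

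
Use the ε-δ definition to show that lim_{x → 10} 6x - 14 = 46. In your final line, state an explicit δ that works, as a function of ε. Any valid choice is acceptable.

Fix ε > 0. We need δ > 0 so that 0 < |x − 10| < δ implies |(6x - 14) − 46| < ε.
|(6x - 14) − 46| = |6x - 60| = 6|x − 10|.
Thus it suffices that |x − 10| < ε/6.
Choosing δ = ε/6 gives |(6x - 14) − 46| = 6|x − 10| < ε whenever |x − 10| < δ.

δ = ε/6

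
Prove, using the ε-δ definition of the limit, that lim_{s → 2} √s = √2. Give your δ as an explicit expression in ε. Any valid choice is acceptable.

Suppose ε > 0. We want δ > 0 such that 0 < |s − 2| < δ implies |√s − √2| < ε.
Rationalise: √s − √2 = (s − 2)/(√s + √2), so |√s − √2| = |s − 2|/(√s + √2).
Restrict δ ≤ 2 so that |s − 2| < 2 forces s > 0, and then √s + √2 > √2.
Hence |√s − √2| < |s − 2|/√2, which is < ε once |s − 2| < √2·ε.
Take δ = min(2, √2·ε). If 0 < |s − 2| < δ then s > 0 and |√s − √2| < |s − 2|/√2 < ε.

δ = min(2, √2·ε)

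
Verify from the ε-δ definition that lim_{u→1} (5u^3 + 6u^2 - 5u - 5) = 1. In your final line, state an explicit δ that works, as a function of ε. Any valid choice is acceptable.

Let ε > 0. We want δ > 0 such that 0 < |u − 1| < δ implies |(5u^3 + 6u^2 - 5u - 5) − 1| < ε.
(5u^3 + 6u^2 - 5u - 5) − 1 = 5u^3 + 6u^2 - 5u - 6 = (u − 1)(5u^2 + 11u + 6).
So |(5u^3 + 6u^2 - 5u - 5) − 1| = |u − 1|·|5u^2 + 11u + 6|.
Assume first that |u − 1| < 2, so |u| < 3. Then |5u^2 + 11u + 6| ≤ 5·3^2 + 11·3 + 6 = 84.
Hence |(5u^3 + 6u^2 - 5u - 5) − 1| ≤ 84|u − 1| < ε provided |u − 1| < ε/84.
Take δ = min(2, ε/84). Then 0 < |u − 1| < δ gives both |u − 1| < 2 and |u − 1| < ε/84, so |(5u^3 + 6u^2 - 5u - 5) − 1| < ε.

δ = min(2, ε/84)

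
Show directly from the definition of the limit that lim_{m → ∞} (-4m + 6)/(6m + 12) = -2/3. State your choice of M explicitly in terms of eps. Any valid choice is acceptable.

Suppose eps > 0. For m ≥ 1, |(-4m + 6)/(6m + 12) + 2/3| = |84|/(6(6m + 12)) = 84/(6(6m + 12)).
Since 6m + 12 ≥ 6m for m ≥ 1, this is ≤ 84/(6·6m) = (7/3)/m.
So |(-4m + 6)/(6m + 12) + 2/3| < eps whenever m > (7/3)/eps.
Take M = (7/3)/eps. If m > M then |(-4m + 6)/(6m + 12) + 2/3| ≤ (7/3)/m < eps.

M = (7/3)/eps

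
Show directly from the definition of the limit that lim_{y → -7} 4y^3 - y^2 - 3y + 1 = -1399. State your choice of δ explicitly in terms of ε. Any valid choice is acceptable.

Fix ε > 0. We want δ > 0 such that 0 < |y + 7| < δ implies |(4y^3 - y^2 - 3y + 1) + 1399| < ε.
(4y^3 - y^2 - 3y + 1) + 1399 = 4y^3 - y^2 - 3y + 1400 = (y + 7)(4y^2 - 29y + 200).
So |(4y^3 - y^2 - 3y + 1) + 1399| = |y + 7|·|4y^2 - 29y + 200|.
Require δ ≤ 2. Then |y + 7| < 2 gives |y| < 9, and by the triangle inequality |4y^2 - 29y + 200| ≤ 4·9^2 + 29·9 + 200 = 785.
Hence |(4y^3 - y^2 - 3y + 1) + 1399| ≤ 785|y + 7| < ε provided |y + 7| < ε/785.
Take δ = min(2, ε/785). Then 0 < |y + 7| < δ gives both |y + 7| < 2 and |y + 7| < ε/785, so |(4y^3 - y^2 - 3y + 1) + 1399| < ε.

δ = min(2, ε/785)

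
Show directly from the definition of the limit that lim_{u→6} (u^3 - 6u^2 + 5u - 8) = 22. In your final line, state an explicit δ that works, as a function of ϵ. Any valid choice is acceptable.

Let ϵ > 0. We want δ > 0 such that 0 < |u − 6| < δ implies |(u^3 - 6u^2 + 5u - 8) − 22| < ϵ.
(u^3 - 6u^2 + 5u - 8) − 22 = u^3 - 6u^2 + 5u - 30 = (u − 6)(u^2 + 5).
So |(u^3 - 6u^2 + 5u - 8) − 22| = |u − 6|·|u^2 + 5|.
Require δ ≤ 2. Then |u − 6| < 2 gives |u| < 8, and by the triangle inequality |u^2 + 5| ≤ 8^2 + 5 = 69.
Hence |(u^3 - 6u^2 + 5u - 8) − 22| ≤ 69|u − 6| < ϵ provided |u − 6| < ϵ/69.
Choosing δ = min(2, ϵ/69) ensures both conditions, hence |(u^3 - 6u^2 + 5u - 8) − 22| < ϵ.

δ = min(2, ϵ/69)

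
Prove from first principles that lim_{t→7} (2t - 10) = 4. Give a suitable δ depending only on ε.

δ = ε/2

Fix ε > 0. We need δ > 0 so that 0 < |t − 7| < δ implies |(2t - 10) − 4| < ε.
Since (2t - 10) − 4 = 2(t − 7), we have |(2t - 10) − 4| = 2|t − 7|.
So 2|t − 7| < ε exactly when |t − 7| < ε/2.
Take δ = ε/2. If 0 < |t − 7| < δ then |(2t - 10) − 4| = 2|t − 7| < 2·(ε/2) = ε.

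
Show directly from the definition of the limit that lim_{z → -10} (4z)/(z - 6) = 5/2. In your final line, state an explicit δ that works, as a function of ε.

δ = min(8, (16/3)ε)

Suppose ε > 0. We want δ > 0 with 0 < |z + 10| < δ ⇒ |(4z)/(z - 6) − (5/2)| < ε.
Combining over a common denominator, (4z)/(z - 6) − (5/2) = [(4z)·(-16) − (-40)·(z - 6)] / [(-16)·(z - 6)] = -24(z + 10) / ((-16)(z - 6)).
So |(4z)/(z - 6) − (5/2)| = 24|z + 10| / (16·|z − 6|).
Restrict δ ≤ 8. Then |z + 10| < 8 gives |z − 6| = |(z + 10) + (-16)| ≥ 16 − 8 = 8.
Hence |(4z)/(z - 6) − (5/2)| < 24|z + 10|/(16·8) = (3/16)|z + 10|, which is < ε once |z + 10| < (16/3)ε.
Take δ = min(8, (16/3)ε). Then 0 < |z + 10| < δ forces both bounds, so |(4z)/(z - 6) − (5/2)| < ε.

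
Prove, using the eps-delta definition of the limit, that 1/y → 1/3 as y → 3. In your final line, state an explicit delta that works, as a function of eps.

delta = min(3/2, (9/2)eps)

Let eps > 0 be given. We seek delta > 0 such that 0 < |y − 3| < delta implies |1/y − (1/3)| < eps.
|1/y − (1/3)| = |3 − y|/(3·|y|) = |y − 3|/(3|y|).
Restrict delta ≤ 3/2. Then |y − 3| < 3/2 gives |y| > 3/2, so 3|y| > 9/2.
Then |1/y − (1/3)| < |y − 3|/(9/2), which is < eps when |y − 3| < (9/2)eps.
Take delta = min(3/2, (9/2)eps). Then 0 < |y − 3| < delta gives both |y − 3| < 3/2 and |y − 3| < (9/2)eps, so |1/y − (1/3)| < eps.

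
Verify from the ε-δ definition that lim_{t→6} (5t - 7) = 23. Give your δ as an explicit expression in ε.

Fix ε > 0. We need δ > 0 so that 0 < |t − 6| < δ implies |(5t - 7) − 23| < ε.
Since (5t - 7) − 23 = 5(t − 6), we have |(5t - 7) − 23| = 5|t − 6|.
So 5|t − 6| < ε exactly when |t − 6| < ε/5.
Take δ = ε/5. If 0 < |t − 6| < δ then |(5t - 7) − 23| = 5|t − 6| < 5·(ε/5) = ε.

δ = ε/5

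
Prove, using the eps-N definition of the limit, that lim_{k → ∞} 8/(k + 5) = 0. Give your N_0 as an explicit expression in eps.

N_0 = 8/eps

Let eps > 0. For k ≥ 1, |8/(k + 5) − 0| = 8/(k + 5) ≤ 8/k.
We need 8/k < eps, i.e. k > 8/eps.
Take N_0 = 8/eps. If k > N_0 then |8/(k + 5)| ≤ 8/k < eps.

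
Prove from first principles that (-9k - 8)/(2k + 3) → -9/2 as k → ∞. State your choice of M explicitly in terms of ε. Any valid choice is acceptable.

M = (11/4)/ε

Let ε > 0 be given. For k ≥ 1, |(-9k - 8)/(2k + 3) + 9/2| = |11|/(2(2k + 3)) = 11/(2(2k + 3)).
Since 2k + 3 ≥ 2k for k ≥ 1, this is ≤ 11/(2·2k) = (11/4)/k.
So |(-9k - 8)/(2k + 3) + 9/2| < ε whenever k > (11/4)/ε.
Take M = (11/4)/ε. If k > M then |(-9k - 8)/(2k + 3) + 9/2| ≤ (11/4)/k < ε.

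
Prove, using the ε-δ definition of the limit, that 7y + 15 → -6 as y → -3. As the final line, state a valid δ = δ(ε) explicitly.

Let ε > 0 be given. We need δ > 0 so that 0 < |y + 3| < δ implies |(7y + 15) + 6| < ε.
Since (7y + 15) + 6 = 7(y + 3), we have |(7y + 15) + 6| = 7|y + 3|.
Thus it suffices that |y + 3| < ε/7.
Choosing δ = ε/7 gives |(7y + 15) + 6| = 7|y + 3| < ε whenever |y + 3| < δ.

δ = ε/7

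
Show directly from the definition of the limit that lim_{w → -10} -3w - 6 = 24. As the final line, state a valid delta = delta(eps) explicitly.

delta = eps/3

Let eps > 0 be given. We need delta > 0 so that 0 < |w + 10| < delta implies |(-3w - 6) − 24| < eps.
|(-3w - 6) − 24| = |-3w - 30| = 3|w + 10|.
Thus it suffices that |w + 10| < eps/3.
Choosing delta = eps/3 gives |(-3w - 6) − 24| = 3|w + 10| < eps whenever |w + 10| < delta.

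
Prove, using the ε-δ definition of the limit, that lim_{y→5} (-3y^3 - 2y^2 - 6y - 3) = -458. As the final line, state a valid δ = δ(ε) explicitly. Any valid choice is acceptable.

Let ε > 0 be given. We want δ > 0 such that 0 < |y − 5| < δ implies |(-3y^3 - 2y^2 - 6y - 3) + 458| < ε.
(-3y^3 - 2y^2 - 6y - 3) + 458 = -3y^3 - 2y^2 - 6y + 455 = (y − 5)(-3y^2 - 17y - 91).
So |(-3y^3 - 2y^2 - 6y - 3) + 458| = |y − 5|·|-3y^2 - 17y - 91|.
Require δ ≤ 2. Then |y − 5| < 2 gives |y| < 7, and by the triangle inequality |-3y^2 - 17y - 91| ≤ 3·7^2 + 17·7 + 91 = 357.
Hence |(-3y^3 - 2y^2 - 6y - 3) + 458| ≤ 357|y − 5| < ε provided |y − 5| < ε/357.
Choosing δ = min(2, ε/357) ensures both conditions, hence |(-3y^3 - 2y^2 - 6y - 3) + 458| < ε.

δ = min(2, ε/357)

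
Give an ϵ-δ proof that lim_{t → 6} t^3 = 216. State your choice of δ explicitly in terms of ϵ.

δ = min(1, ϵ/127)

Suppose ϵ > 0. We seek δ > 0 with 0 < |t − 6| < δ ⇒ |t^3 − 216| < ϵ.
Factor: t^3 − 216 = (t − 6)(t^2 + 6t + 36), so |t^3 − 216| = |t − 6|·|t^2 + 6t + 36|.
Restrict δ ≤ 1. Then |t − 6| < 1 gives |t| < 7, so by the triangle inequality |t^2 + 6t + 36| ≤ 7^2 + 6·7 + 36 = 127.
Hence |t^3 − 216| ≤ 127|t − 6|, which is < ϵ once |t − 6| < ϵ/127.
Take δ = min(1, ϵ/127). If 0 < |t − 6| < δ then both bounds hold and |t^3 − 216| ≤ 127|t − 6| < 127·(ϵ/127) = ϵ.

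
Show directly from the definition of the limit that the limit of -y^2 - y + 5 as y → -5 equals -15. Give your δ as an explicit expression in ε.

δ = min(2, ε/11)

Fix ε > 0. We want δ > 0 such that 0 < |y + 5| < δ implies |(-y^2 - y + 5) + 15| < ε.
(-y^2 - y + 5) + 15 = -y^2 - y + 20 = (y + 5)(-y + 4).
So |(-y^2 - y + 5) + 15| = |y + 5|·|-y + 4|.
Require δ ≤ 2. Then |y + 5| < 2 gives |y| < 7, and by the triangle inequality |-y + 4| ≤ 7 + 4 = 11.
Hence |(-y^2 - y + 5) + 15| ≤ 11|y + 5| < ε provided |y + 5| < ε/11.
Take δ = min(2, ε/11). Then 0 < |y + 5| < δ gives both |y + 5| < 2 and |y + 5| < ε/11, so |(-y^2 - y + 5) + 15| < ε.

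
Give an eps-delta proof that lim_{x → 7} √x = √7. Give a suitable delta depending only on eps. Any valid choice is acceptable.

delta = min(7, √7·eps)

Suppose eps > 0. We want delta > 0 such that 0 < |x − 7| < delta implies |√x − √7| < eps.
Multiplying by the conjugate, |√x − √7| = |x − 7|/(√x + √7).
Restrict delta ≤ 7 so that |x − 7| < 7 forces x > 0, and then √x + √7 > √7.
Hence |√x − √7| < |x − 7|/√7, which is < eps once |x − 7| < √7·eps.
Take delta = min(7, √7·eps). If 0 < |x − 7| < delta then x > 0 and |√x − √7| < |x − 7|/√7 < eps.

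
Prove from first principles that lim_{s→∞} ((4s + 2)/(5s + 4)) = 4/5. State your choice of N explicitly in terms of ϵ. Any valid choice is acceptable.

N = (6/25)/ϵ

Let ϵ > 0 be given. We seek N > 0 such that s > N implies |(4s + 2)/(5s + 4) − (4/5)| < ϵ.
(4s + 2)/(5s + 4) − (4/5) = (5(4s + 2) − 4(5s + 4)) / (5(5s + 4)) = -6/(5(5s + 4)).
For s > 0 we have 5s + 4 > 5s, so |(4s + 2)/(5s + 4) − (4/5)| = 6/(5(5s + 4)) < 6/(5·5s) = (6/25)/s.
Thus |(4s + 2)/(5s + 4) − (4/5)| < ϵ whenever s > (6/25)/ϵ.
Take N = (6/25)/ϵ. If s > N then |(4s + 2)/(5s + 4) − (4/5)| < (6/25)/s < ϵ.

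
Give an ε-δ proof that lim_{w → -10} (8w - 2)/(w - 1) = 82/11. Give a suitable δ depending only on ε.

δ = min(11/2, (121/12)ε)

Suppose ε > 0. We want δ > 0 with 0 < |w + 10| < δ ⇒ |(8w - 2)/(w - 1) − (82/11)| < ε.
Combining over a common denominator, (8w - 2)/(w - 1) − (82/11) = [(8w - 2)·(-11) − (-82)·(w - 1)] / [(-11)·(w - 1)] = -6(w + 10) / ((-11)(w - 1)).
So |(8w - 2)/(w - 1) − (82/11)| = 6|w + 10| / (11·|w − 1|).
Restrict δ ≤ 11/2. Then |w + 10| < 11/2 gives |w − 1| = |(w + 10) + (-11)| ≥ 11 − 11/2 = 11/2.
Hence |(8w - 2)/(w - 1) − (82/11)| < 6|w + 10|/(11·(11/2)) = (12/121)|w + 10|, which is < ε once |w + 10| < (121/12)ε.
Take δ = min(11/2, (121/12)ε). Then 0 < |w + 10| < δ forces both bounds, so |(8w - 2)/(w - 1) − (82/11)| < ε.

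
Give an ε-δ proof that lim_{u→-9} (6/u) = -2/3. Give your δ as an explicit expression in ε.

δ = min(9/2, (27/4)ε)

Let ε > 0 be given. We seek δ > 0 such that 0 < |u + 9| < δ implies |6/u + 2/3| < ε.
|6/u + 2/3| = 6·|-9 − u|/(9·|u|) = 6|u + 9|/(9|u|).
Restrict δ ≤ 9/2. Then |u + 9| < 9/2 gives |u| > 9/2, so 9|u| > 81/2.
Then |6/u + 2/3| < 6|u + 9|/(81/2), which is < ε when |u + 9| < (27/4)ε.
Take δ = min(9/2, (27/4)ε). Then 0 < |u + 9| < δ gives both |u + 9| < 9/2 and |u + 9| < (27/4)ε, so |6/u + 2/3| < ε.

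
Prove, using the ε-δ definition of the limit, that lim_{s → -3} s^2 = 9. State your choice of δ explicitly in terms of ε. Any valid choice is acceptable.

δ = min(1, ε/7)

Let ε > 0 be given. We seek δ > 0 with 0 < |s + 3| < δ ⇒ |s^2 − 9| < ε.
Factor: s^2 − 9 = (s + 3)(s - 3), so |s^2 − 9| = |s + 3|·|s - 3|.
Restrict δ ≤ 1. Then |s + 3| < 1 gives |s| < 4, so by the triangle inequality |s - 3| ≤ 4 + 3 = 7.
Hence |s^2 − 9| ≤ 7|s + 3|, which is < ε once |s + 3| < ε/7.
Take δ = min(1, ε/7). If 0 < |s + 3| < δ then both bounds hold and |s^2 − 9| ≤ 7|s + 3| < 7·(ε/7) = ε.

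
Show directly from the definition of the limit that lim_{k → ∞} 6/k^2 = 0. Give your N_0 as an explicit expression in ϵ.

Let ϵ > 0. For k ≥ 1, |6/k^2 − 0| = 6/k^2.
6/k^2 < ϵ ⇔ k^2 > 6/ϵ ⇔ k > (6/ϵ)^{1/2}.
Take N_0 = (6/ϵ)^{1/2}. Then k > N_0 implies 6/k^2 < ϵ.

N_0 = (6/ϵ)^{1/2}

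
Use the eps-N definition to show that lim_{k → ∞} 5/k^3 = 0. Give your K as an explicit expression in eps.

K = (5/eps)^{1/3}

Suppose eps > 0. For k ≥ 1, |5/k^3 − 0| = 5/k^3.
5/k^3 < eps ⇔ k^3 > 5/eps ⇔ k > (5/eps)^{1/3}.
Take K = (5/eps)^{1/3}. Then k > K implies 5/k^3 < eps.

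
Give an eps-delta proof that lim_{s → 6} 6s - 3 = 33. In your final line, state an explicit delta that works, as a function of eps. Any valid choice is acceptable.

Suppose eps > 0. We need delta > 0 so that 0 < |s − 6| < delta implies |(6s - 3) − 33| < eps.
|(6s - 3) − 33| = |6s - 36| = 6|s − 6|.
Thus it suffices that |s − 6| < eps/6.
Choosing delta = eps/6 gives |(6s - 3) − 33| = 6|s − 6| < eps whenever |s − 6| < delta.

delta = eps/6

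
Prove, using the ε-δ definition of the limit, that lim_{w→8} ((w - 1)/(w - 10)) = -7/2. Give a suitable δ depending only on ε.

δ = min(1, (2/9)ε)

Suppose ε > 0. We want δ > 0 with 0 < |w − 8| < δ ⇒ |(w - 1)/(w - 10) + 7/2| < ε.
Combining over a common denominator, (w - 1)/(w - 10) + 7/2 = [(w - 1)·(-2) − 7·(w - 10)] / [(-2)·(w - 10)] = -9(w − 8) / ((-2)(w - 10)).
So |(w - 1)/(w - 10) + 7/2| = 9|w − 8| / (2·|w − 10|).
Restrict δ ≤ 1. Then |w − 8| < 1 gives |w − 10| = |(w − 8) + (-2)| ≥ 2 − 1 = 1.
Hence |(w - 1)/(w - 10) + 7/2| < 9|w − 8|/(2·1) = (9/2)|w − 8|, which is < ε once |w − 8| < (2/9)ε.
Take δ = min(1, (2/9)ε). Then 0 < |w − 8| < δ forces both bounds, so |(w - 1)/(w - 10) + 7/2| < ε.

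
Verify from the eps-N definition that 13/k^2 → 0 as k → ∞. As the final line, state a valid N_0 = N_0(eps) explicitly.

Let eps > 0. For k ≥ 1, |13/k^2 − 0| = 13/k^2.
13/k^2 < eps ⇔ k^2 > 13/eps ⇔ k > (13/eps)^{1/2}.
Take N_0 = (13/eps)^{1/2}. Then k > N_0 implies 13/k^2 < eps.

N_0 = (13/eps)^{1/2}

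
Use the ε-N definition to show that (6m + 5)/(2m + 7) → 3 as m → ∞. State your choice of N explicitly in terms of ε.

Fix ε > 0. For m ≥ 1, |(6m + 5)/(2m + 7) − 3| = |-32|/(2(2m + 7)) = 32/(2(2m + 7)).
Since 2m + 7 ≥ 2m for m ≥ 1, this is ≤ 32/(2·2m) = 8/m.
So |(6m + 5)/(2m + 7) − 3| < ε whenever m > 8/ε.
Take N = 8/ε. If m > N then |(6m + 5)/(2m + 7) − 3| ≤ 8/m < ε.

N = 8/ε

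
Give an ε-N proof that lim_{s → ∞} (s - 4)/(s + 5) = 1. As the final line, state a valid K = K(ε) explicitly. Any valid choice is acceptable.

K = 9/ε

Suppose ε > 0. We seek K > 0 such that s > K implies |(s - 4)/(s + 5) − 1| < ε.
(s - 4)/(s + 5) − 1 = ((s - 4) − (s + 5)) / ((s + 5)) = -9/((s + 5)).
For s > 0 we have s + 5 > s, so |(s - 4)/(s + 5) − 1| = 9/((s + 5)) < 9/(s) = 9/s.
Thus |(s - 4)/(s + 5) − 1| < ε whenever s > 9/ε.
Take K = 9/ε. If s > K then |(s - 4)/(s + 5) − 1| < 9/s < ε.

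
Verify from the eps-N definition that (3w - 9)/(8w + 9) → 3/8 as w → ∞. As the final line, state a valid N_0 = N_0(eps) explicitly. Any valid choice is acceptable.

N_0 = (99/64)/eps

Fix eps > 0. We seek N_0 > 0 such that w > N_0 implies |(3w - 9)/(8w + 9) − (3/8)| < eps.
(3w - 9)/(8w + 9) − (3/8) = (8(3w - 9) − 3(8w + 9)) / (8(8w + 9)) = -99/(8(8w + 9)).
For w > 0 we have 8w + 9 > 8w, so |(3w - 9)/(8w + 9) − (3/8)| = 99/(8(8w + 9)) < 99/(8·8w) = (99/64)/w.
Thus |(3w - 9)/(8w + 9) − (3/8)| < eps whenever w > (99/64)/eps.
Take N_0 = (99/64)/eps. If w > N_0 then |(3w - 9)/(8w + 9) − (3/8)| < (99/64)/w < eps.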